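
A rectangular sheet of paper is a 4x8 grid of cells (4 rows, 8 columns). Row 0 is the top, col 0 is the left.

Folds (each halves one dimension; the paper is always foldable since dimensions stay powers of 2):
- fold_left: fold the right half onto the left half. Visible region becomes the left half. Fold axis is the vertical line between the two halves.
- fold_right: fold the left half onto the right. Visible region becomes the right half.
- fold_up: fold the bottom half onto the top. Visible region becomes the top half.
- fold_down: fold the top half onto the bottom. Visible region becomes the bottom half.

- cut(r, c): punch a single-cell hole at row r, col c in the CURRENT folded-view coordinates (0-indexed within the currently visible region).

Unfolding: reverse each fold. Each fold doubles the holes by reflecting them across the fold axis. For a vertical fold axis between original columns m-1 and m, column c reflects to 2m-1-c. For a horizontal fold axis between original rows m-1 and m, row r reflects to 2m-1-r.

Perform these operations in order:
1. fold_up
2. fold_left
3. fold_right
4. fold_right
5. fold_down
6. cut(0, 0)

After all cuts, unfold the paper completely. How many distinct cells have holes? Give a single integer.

Answer: 32

Derivation:
Op 1 fold_up: fold axis h@2; visible region now rows[0,2) x cols[0,8) = 2x8
Op 2 fold_left: fold axis v@4; visible region now rows[0,2) x cols[0,4) = 2x4
Op 3 fold_right: fold axis v@2; visible region now rows[0,2) x cols[2,4) = 2x2
Op 4 fold_right: fold axis v@3; visible region now rows[0,2) x cols[3,4) = 2x1
Op 5 fold_down: fold axis h@1; visible region now rows[1,2) x cols[3,4) = 1x1
Op 6 cut(0, 0): punch at orig (1,3); cuts so far [(1, 3)]; region rows[1,2) x cols[3,4) = 1x1
Unfold 1 (reflect across h@1): 2 holes -> [(0, 3), (1, 3)]
Unfold 2 (reflect across v@3): 4 holes -> [(0, 2), (0, 3), (1, 2), (1, 3)]
Unfold 3 (reflect across v@2): 8 holes -> [(0, 0), (0, 1), (0, 2), (0, 3), (1, 0), (1, 1), (1, 2), (1, 3)]
Unfold 4 (reflect across v@4): 16 holes -> [(0, 0), (0, 1), (0, 2), (0, 3), (0, 4), (0, 5), (0, 6), (0, 7), (1, 0), (1, 1), (1, 2), (1, 3), (1, 4), (1, 5), (1, 6), (1, 7)]
Unfold 5 (reflect across h@2): 32 holes -> [(0, 0), (0, 1), (0, 2), (0, 3), (0, 4), (0, 5), (0, 6), (0, 7), (1, 0), (1, 1), (1, 2), (1, 3), (1, 4), (1, 5), (1, 6), (1, 7), (2, 0), (2, 1), (2, 2), (2, 3), (2, 4), (2, 5), (2, 6), (2, 7), (3, 0), (3, 1), (3, 2), (3, 3), (3, 4), (3, 5), (3, 6), (3, 7)]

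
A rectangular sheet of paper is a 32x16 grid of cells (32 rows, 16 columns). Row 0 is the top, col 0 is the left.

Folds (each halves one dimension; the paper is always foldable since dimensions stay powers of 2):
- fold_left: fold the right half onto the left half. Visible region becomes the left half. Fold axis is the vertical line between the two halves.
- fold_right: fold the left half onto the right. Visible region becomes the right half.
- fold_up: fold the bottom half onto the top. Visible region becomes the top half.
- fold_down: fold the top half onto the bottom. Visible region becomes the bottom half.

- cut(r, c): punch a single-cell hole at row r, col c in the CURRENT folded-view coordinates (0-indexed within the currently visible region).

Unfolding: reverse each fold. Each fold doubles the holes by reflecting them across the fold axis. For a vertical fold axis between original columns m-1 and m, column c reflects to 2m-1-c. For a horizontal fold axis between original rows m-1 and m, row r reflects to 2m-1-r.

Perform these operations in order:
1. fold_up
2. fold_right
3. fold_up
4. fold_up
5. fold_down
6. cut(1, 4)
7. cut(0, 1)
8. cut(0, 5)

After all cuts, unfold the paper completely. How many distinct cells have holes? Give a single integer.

Op 1 fold_up: fold axis h@16; visible region now rows[0,16) x cols[0,16) = 16x16
Op 2 fold_right: fold axis v@8; visible region now rows[0,16) x cols[8,16) = 16x8
Op 3 fold_up: fold axis h@8; visible region now rows[0,8) x cols[8,16) = 8x8
Op 4 fold_up: fold axis h@4; visible region now rows[0,4) x cols[8,16) = 4x8
Op 5 fold_down: fold axis h@2; visible region now rows[2,4) x cols[8,16) = 2x8
Op 6 cut(1, 4): punch at orig (3,12); cuts so far [(3, 12)]; region rows[2,4) x cols[8,16) = 2x8
Op 7 cut(0, 1): punch at orig (2,9); cuts so far [(2, 9), (3, 12)]; region rows[2,4) x cols[8,16) = 2x8
Op 8 cut(0, 5): punch at orig (2,13); cuts so far [(2, 9), (2, 13), (3, 12)]; region rows[2,4) x cols[8,16) = 2x8
Unfold 1 (reflect across h@2): 6 holes -> [(0, 12), (1, 9), (1, 13), (2, 9), (2, 13), (3, 12)]
Unfold 2 (reflect across h@4): 12 holes -> [(0, 12), (1, 9), (1, 13), (2, 9), (2, 13), (3, 12), (4, 12), (5, 9), (5, 13), (6, 9), (6, 13), (7, 12)]
Unfold 3 (reflect across h@8): 24 holes -> [(0, 12), (1, 9), (1, 13), (2, 9), (2, 13), (3, 12), (4, 12), (5, 9), (5, 13), (6, 9), (6, 13), (7, 12), (8, 12), (9, 9), (9, 13), (10, 9), (10, 13), (11, 12), (12, 12), (13, 9), (13, 13), (14, 9), (14, 13), (15, 12)]
Unfold 4 (reflect across v@8): 48 holes -> [(0, 3), (0, 12), (1, 2), (1, 6), (1, 9), (1, 13), (2, 2), (2, 6), (2, 9), (2, 13), (3, 3), (3, 12), (4, 3), (4, 12), (5, 2), (5, 6), (5, 9), (5, 13), (6, 2), (6, 6), (6, 9), (6, 13), (7, 3), (7, 12), (8, 3), (8, 12), (9, 2), (9, 6), (9, 9), (9, 13), (10, 2), (10, 6), (10, 9), (10, 13), (11, 3), (11, 12), (12, 3), (12, 12), (13, 2), (13, 6), (13, 9), (13, 13), (14, 2), (14, 6), (14, 9), (14, 13), (15, 3), (15, 12)]
Unfold 5 (reflect across h@16): 96 holes -> [(0, 3), (0, 12), (1, 2), (1, 6), (1, 9), (1, 13), (2, 2), (2, 6), (2, 9), (2, 13), (3, 3), (3, 12), (4, 3), (4, 12), (5, 2), (5, 6), (5, 9), (5, 13), (6, 2), (6, 6), (6, 9), (6, 13), (7, 3), (7, 12), (8, 3), (8, 12), (9, 2), (9, 6), (9, 9), (9, 13), (10, 2), (10, 6), (10, 9), (10, 13), (11, 3), (11, 12), (12, 3), (12, 12), (13, 2), (13, 6), (13, 9), (13, 13), (14, 2), (14, 6), (14, 9), (14, 13), (15, 3), (15, 12), (16, 3), (16, 12), (17, 2), (17, 6), (17, 9), (17, 13), (18, 2), (18, 6), (18, 9), (18, 13), (19, 3), (19, 12), (20, 3), (20, 12), (21, 2), (21, 6), (21, 9), (21, 13), (22, 2), (22, 6), (22, 9), (22, 13), (23, 3), (23, 12), (24, 3), (24, 12), (25, 2), (25, 6), (25, 9), (25, 13), (26, 2), (26, 6), (26, 9), (26, 13), (27, 3), (27, 12), (28, 3), (28, 12), (29, 2), (29, 6), (29, 9), (29, 13), (30, 2), (30, 6), (30, 9), (30, 13), (31, 3), (31, 12)]

Answer: 96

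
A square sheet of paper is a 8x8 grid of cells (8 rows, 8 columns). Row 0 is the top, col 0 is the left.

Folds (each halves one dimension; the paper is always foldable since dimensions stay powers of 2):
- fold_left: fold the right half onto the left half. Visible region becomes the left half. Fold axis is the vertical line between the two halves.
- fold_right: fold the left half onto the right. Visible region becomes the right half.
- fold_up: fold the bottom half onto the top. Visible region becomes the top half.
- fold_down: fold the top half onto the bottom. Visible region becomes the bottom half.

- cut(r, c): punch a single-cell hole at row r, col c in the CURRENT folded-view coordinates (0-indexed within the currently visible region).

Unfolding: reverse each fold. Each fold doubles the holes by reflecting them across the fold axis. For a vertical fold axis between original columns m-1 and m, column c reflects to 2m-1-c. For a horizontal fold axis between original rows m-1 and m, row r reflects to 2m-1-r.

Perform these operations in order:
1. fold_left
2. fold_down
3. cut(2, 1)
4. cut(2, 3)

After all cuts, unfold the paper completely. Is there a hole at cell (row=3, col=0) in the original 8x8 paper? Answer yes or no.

Op 1 fold_left: fold axis v@4; visible region now rows[0,8) x cols[0,4) = 8x4
Op 2 fold_down: fold axis h@4; visible region now rows[4,8) x cols[0,4) = 4x4
Op 3 cut(2, 1): punch at orig (6,1); cuts so far [(6, 1)]; region rows[4,8) x cols[0,4) = 4x4
Op 4 cut(2, 3): punch at orig (6,3); cuts so far [(6, 1), (6, 3)]; region rows[4,8) x cols[0,4) = 4x4
Unfold 1 (reflect across h@4): 4 holes -> [(1, 1), (1, 3), (6, 1), (6, 3)]
Unfold 2 (reflect across v@4): 8 holes -> [(1, 1), (1, 3), (1, 4), (1, 6), (6, 1), (6, 3), (6, 4), (6, 6)]
Holes: [(1, 1), (1, 3), (1, 4), (1, 6), (6, 1), (6, 3), (6, 4), (6, 6)]

Answer: no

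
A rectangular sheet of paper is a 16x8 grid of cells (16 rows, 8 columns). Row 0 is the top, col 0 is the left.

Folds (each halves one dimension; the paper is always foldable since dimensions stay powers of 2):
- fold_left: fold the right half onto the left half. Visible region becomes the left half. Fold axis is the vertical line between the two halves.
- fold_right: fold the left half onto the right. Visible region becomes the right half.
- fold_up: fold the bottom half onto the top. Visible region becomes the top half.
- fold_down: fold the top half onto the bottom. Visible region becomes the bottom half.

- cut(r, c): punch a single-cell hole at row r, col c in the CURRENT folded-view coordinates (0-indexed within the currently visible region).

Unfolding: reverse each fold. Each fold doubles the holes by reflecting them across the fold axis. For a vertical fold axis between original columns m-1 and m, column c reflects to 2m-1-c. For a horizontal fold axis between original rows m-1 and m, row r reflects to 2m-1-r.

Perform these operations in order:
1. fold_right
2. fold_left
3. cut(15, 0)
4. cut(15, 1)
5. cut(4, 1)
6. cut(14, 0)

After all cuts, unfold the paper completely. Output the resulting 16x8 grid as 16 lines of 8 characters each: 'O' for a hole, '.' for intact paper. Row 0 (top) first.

Answer: ........
........
........
........
.OO..OO.
........
........
........
........
........
........
........
........
........
O..OO..O
OOOOOOOO

Derivation:
Op 1 fold_right: fold axis v@4; visible region now rows[0,16) x cols[4,8) = 16x4
Op 2 fold_left: fold axis v@6; visible region now rows[0,16) x cols[4,6) = 16x2
Op 3 cut(15, 0): punch at orig (15,4); cuts so far [(15, 4)]; region rows[0,16) x cols[4,6) = 16x2
Op 4 cut(15, 1): punch at orig (15,5); cuts so far [(15, 4), (15, 5)]; region rows[0,16) x cols[4,6) = 16x2
Op 5 cut(4, 1): punch at orig (4,5); cuts so far [(4, 5), (15, 4), (15, 5)]; region rows[0,16) x cols[4,6) = 16x2
Op 6 cut(14, 0): punch at orig (14,4); cuts so far [(4, 5), (14, 4), (15, 4), (15, 5)]; region rows[0,16) x cols[4,6) = 16x2
Unfold 1 (reflect across v@6): 8 holes -> [(4, 5), (4, 6), (14, 4), (14, 7), (15, 4), (15, 5), (15, 6), (15, 7)]
Unfold 2 (reflect across v@4): 16 holes -> [(4, 1), (4, 2), (4, 5), (4, 6), (14, 0), (14, 3), (14, 4), (14, 7), (15, 0), (15, 1), (15, 2), (15, 3), (15, 4), (15, 5), (15, 6), (15, 7)]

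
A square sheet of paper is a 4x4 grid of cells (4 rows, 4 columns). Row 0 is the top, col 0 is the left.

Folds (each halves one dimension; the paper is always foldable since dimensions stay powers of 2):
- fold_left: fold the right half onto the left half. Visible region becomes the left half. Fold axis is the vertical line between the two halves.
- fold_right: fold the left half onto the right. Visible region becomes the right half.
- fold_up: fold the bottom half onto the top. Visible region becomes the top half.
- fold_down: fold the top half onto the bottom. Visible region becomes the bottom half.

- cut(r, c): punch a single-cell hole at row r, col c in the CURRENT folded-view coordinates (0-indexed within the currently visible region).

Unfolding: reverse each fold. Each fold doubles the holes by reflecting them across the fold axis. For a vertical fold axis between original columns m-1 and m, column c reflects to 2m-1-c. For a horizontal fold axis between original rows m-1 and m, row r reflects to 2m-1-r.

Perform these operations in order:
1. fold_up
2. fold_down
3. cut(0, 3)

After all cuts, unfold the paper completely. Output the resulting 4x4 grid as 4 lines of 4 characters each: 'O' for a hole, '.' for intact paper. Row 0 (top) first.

Op 1 fold_up: fold axis h@2; visible region now rows[0,2) x cols[0,4) = 2x4
Op 2 fold_down: fold axis h@1; visible region now rows[1,2) x cols[0,4) = 1x4
Op 3 cut(0, 3): punch at orig (1,3); cuts so far [(1, 3)]; region rows[1,2) x cols[0,4) = 1x4
Unfold 1 (reflect across h@1): 2 holes -> [(0, 3), (1, 3)]
Unfold 2 (reflect across h@2): 4 holes -> [(0, 3), (1, 3), (2, 3), (3, 3)]

Answer: ...O
...O
...O
...O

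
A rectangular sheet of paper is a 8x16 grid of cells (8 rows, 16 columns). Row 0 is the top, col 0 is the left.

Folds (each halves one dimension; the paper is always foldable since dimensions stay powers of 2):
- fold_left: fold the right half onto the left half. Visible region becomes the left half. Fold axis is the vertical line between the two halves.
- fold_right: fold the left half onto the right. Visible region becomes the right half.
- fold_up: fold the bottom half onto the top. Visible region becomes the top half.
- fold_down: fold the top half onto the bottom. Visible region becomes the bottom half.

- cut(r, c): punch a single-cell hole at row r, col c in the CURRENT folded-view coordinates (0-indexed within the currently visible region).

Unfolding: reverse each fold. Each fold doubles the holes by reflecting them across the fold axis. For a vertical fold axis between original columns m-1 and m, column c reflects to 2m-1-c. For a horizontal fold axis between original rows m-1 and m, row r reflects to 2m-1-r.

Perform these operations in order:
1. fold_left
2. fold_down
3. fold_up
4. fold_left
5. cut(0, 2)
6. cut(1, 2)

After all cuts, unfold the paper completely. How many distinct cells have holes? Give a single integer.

Answer: 32

Derivation:
Op 1 fold_left: fold axis v@8; visible region now rows[0,8) x cols[0,8) = 8x8
Op 2 fold_down: fold axis h@4; visible region now rows[4,8) x cols[0,8) = 4x8
Op 3 fold_up: fold axis h@6; visible region now rows[4,6) x cols[0,8) = 2x8
Op 4 fold_left: fold axis v@4; visible region now rows[4,6) x cols[0,4) = 2x4
Op 5 cut(0, 2): punch at orig (4,2); cuts so far [(4, 2)]; region rows[4,6) x cols[0,4) = 2x4
Op 6 cut(1, 2): punch at orig (5,2); cuts so far [(4, 2), (5, 2)]; region rows[4,6) x cols[0,4) = 2x4
Unfold 1 (reflect across v@4): 4 holes -> [(4, 2), (4, 5), (5, 2), (5, 5)]
Unfold 2 (reflect across h@6): 8 holes -> [(4, 2), (4, 5), (5, 2), (5, 5), (6, 2), (6, 5), (7, 2), (7, 5)]
Unfold 3 (reflect across h@4): 16 holes -> [(0, 2), (0, 5), (1, 2), (1, 5), (2, 2), (2, 5), (3, 2), (3, 5), (4, 2), (4, 5), (5, 2), (5, 5), (6, 2), (6, 5), (7, 2), (7, 5)]
Unfold 4 (reflect across v@8): 32 holes -> [(0, 2), (0, 5), (0, 10), (0, 13), (1, 2), (1, 5), (1, 10), (1, 13), (2, 2), (2, 5), (2, 10), (2, 13), (3, 2), (3, 5), (3, 10), (3, 13), (4, 2), (4, 5), (4, 10), (4, 13), (5, 2), (5, 5), (5, 10), (5, 13), (6, 2), (6, 5), (6, 10), (6, 13), (7, 2), (7, 5), (7, 10), (7, 13)]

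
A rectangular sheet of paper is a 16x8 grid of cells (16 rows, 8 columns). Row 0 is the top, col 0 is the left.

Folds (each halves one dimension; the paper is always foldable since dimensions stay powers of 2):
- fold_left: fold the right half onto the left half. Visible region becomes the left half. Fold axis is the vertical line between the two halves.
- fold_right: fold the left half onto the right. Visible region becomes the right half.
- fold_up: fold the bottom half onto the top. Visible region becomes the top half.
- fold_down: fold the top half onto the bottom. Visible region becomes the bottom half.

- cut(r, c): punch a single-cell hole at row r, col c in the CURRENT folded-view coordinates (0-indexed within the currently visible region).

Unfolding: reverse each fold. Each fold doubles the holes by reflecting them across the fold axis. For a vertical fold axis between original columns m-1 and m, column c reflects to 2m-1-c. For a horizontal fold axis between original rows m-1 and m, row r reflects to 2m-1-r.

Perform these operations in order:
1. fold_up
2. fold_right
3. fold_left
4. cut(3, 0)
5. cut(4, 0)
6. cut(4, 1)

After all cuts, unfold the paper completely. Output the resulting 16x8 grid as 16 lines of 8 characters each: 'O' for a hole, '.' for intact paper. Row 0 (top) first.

Answer: ........
........
........
O..OO..O
OOOOOOOO
........
........
........
........
........
........
OOOOOOOO
O..OO..O
........
........
........

Derivation:
Op 1 fold_up: fold axis h@8; visible region now rows[0,8) x cols[0,8) = 8x8
Op 2 fold_right: fold axis v@4; visible region now rows[0,8) x cols[4,8) = 8x4
Op 3 fold_left: fold axis v@6; visible region now rows[0,8) x cols[4,6) = 8x2
Op 4 cut(3, 0): punch at orig (3,4); cuts so far [(3, 4)]; region rows[0,8) x cols[4,6) = 8x2
Op 5 cut(4, 0): punch at orig (4,4); cuts so far [(3, 4), (4, 4)]; region rows[0,8) x cols[4,6) = 8x2
Op 6 cut(4, 1): punch at orig (4,5); cuts so far [(3, 4), (4, 4), (4, 5)]; region rows[0,8) x cols[4,6) = 8x2
Unfold 1 (reflect across v@6): 6 holes -> [(3, 4), (3, 7), (4, 4), (4, 5), (4, 6), (4, 7)]
Unfold 2 (reflect across v@4): 12 holes -> [(3, 0), (3, 3), (3, 4), (3, 7), (4, 0), (4, 1), (4, 2), (4, 3), (4, 4), (4, 5), (4, 6), (4, 7)]
Unfold 3 (reflect across h@8): 24 holes -> [(3, 0), (3, 3), (3, 4), (3, 7), (4, 0), (4, 1), (4, 2), (4, 3), (4, 4), (4, 5), (4, 6), (4, 7), (11, 0), (11, 1), (11, 2), (11, 3), (11, 4), (11, 5), (11, 6), (11, 7), (12, 0), (12, 3), (12, 4), (12, 7)]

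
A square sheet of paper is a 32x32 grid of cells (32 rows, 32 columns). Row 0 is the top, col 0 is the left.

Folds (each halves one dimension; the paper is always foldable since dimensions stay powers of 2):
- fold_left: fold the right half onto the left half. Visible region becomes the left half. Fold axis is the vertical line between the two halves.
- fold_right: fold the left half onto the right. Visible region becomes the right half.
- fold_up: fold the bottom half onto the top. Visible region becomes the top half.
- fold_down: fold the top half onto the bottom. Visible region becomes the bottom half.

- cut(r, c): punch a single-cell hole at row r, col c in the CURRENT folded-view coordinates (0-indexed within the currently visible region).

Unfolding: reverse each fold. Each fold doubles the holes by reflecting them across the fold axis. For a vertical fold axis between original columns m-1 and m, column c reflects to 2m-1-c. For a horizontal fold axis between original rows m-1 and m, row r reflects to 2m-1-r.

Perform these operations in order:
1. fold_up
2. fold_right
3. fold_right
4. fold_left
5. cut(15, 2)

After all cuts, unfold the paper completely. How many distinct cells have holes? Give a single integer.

Answer: 16

Derivation:
Op 1 fold_up: fold axis h@16; visible region now rows[0,16) x cols[0,32) = 16x32
Op 2 fold_right: fold axis v@16; visible region now rows[0,16) x cols[16,32) = 16x16
Op 3 fold_right: fold axis v@24; visible region now rows[0,16) x cols[24,32) = 16x8
Op 4 fold_left: fold axis v@28; visible region now rows[0,16) x cols[24,28) = 16x4
Op 5 cut(15, 2): punch at orig (15,26); cuts so far [(15, 26)]; region rows[0,16) x cols[24,28) = 16x4
Unfold 1 (reflect across v@28): 2 holes -> [(15, 26), (15, 29)]
Unfold 2 (reflect across v@24): 4 holes -> [(15, 18), (15, 21), (15, 26), (15, 29)]
Unfold 3 (reflect across v@16): 8 holes -> [(15, 2), (15, 5), (15, 10), (15, 13), (15, 18), (15, 21), (15, 26), (15, 29)]
Unfold 4 (reflect across h@16): 16 holes -> [(15, 2), (15, 5), (15, 10), (15, 13), (15, 18), (15, 21), (15, 26), (15, 29), (16, 2), (16, 5), (16, 10), (16, 13), (16, 18), (16, 21), (16, 26), (16, 29)]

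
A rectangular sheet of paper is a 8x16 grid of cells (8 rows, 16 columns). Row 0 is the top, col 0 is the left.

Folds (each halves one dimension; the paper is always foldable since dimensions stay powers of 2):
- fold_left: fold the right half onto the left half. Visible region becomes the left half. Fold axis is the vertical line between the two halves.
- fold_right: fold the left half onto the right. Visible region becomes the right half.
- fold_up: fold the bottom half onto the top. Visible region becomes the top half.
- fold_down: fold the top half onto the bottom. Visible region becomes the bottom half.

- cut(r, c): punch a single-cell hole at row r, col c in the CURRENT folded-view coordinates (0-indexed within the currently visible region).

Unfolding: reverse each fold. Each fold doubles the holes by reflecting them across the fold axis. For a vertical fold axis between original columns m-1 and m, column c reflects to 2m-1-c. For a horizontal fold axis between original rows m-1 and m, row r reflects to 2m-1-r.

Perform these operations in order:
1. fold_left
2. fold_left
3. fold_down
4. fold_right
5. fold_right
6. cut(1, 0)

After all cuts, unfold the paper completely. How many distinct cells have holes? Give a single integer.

Answer: 32

Derivation:
Op 1 fold_left: fold axis v@8; visible region now rows[0,8) x cols[0,8) = 8x8
Op 2 fold_left: fold axis v@4; visible region now rows[0,8) x cols[0,4) = 8x4
Op 3 fold_down: fold axis h@4; visible region now rows[4,8) x cols[0,4) = 4x4
Op 4 fold_right: fold axis v@2; visible region now rows[4,8) x cols[2,4) = 4x2
Op 5 fold_right: fold axis v@3; visible region now rows[4,8) x cols[3,4) = 4x1
Op 6 cut(1, 0): punch at orig (5,3); cuts so far [(5, 3)]; region rows[4,8) x cols[3,4) = 4x1
Unfold 1 (reflect across v@3): 2 holes -> [(5, 2), (5, 3)]
Unfold 2 (reflect across v@2): 4 holes -> [(5, 0), (5, 1), (5, 2), (5, 3)]
Unfold 3 (reflect across h@4): 8 holes -> [(2, 0), (2, 1), (2, 2), (2, 3), (5, 0), (5, 1), (5, 2), (5, 3)]
Unfold 4 (reflect across v@4): 16 holes -> [(2, 0), (2, 1), (2, 2), (2, 3), (2, 4), (2, 5), (2, 6), (2, 7), (5, 0), (5, 1), (5, 2), (5, 3), (5, 4), (5, 5), (5, 6), (5, 7)]
Unfold 5 (reflect across v@8): 32 holes -> [(2, 0), (2, 1), (2, 2), (2, 3), (2, 4), (2, 5), (2, 6), (2, 7), (2, 8), (2, 9), (2, 10), (2, 11), (2, 12), (2, 13), (2, 14), (2, 15), (5, 0), (5, 1), (5, 2), (5, 3), (5, 4), (5, 5), (5, 6), (5, 7), (5, 8), (5, 9), (5, 10), (5, 11), (5, 12), (5, 13), (5, 14), (5, 15)]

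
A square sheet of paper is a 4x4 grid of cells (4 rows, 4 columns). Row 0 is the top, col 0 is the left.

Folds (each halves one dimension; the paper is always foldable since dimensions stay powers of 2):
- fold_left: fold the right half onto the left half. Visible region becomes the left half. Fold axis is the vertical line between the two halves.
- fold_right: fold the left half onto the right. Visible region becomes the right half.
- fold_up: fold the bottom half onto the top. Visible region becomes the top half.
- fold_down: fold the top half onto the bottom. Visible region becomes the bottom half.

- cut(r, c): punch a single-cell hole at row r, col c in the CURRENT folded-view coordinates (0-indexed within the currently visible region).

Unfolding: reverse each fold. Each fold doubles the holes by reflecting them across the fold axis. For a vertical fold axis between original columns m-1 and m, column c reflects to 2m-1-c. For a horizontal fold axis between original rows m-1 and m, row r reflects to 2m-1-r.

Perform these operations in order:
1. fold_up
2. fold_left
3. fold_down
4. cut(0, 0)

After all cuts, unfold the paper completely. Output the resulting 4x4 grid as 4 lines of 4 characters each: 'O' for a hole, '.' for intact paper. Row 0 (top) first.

Op 1 fold_up: fold axis h@2; visible region now rows[0,2) x cols[0,4) = 2x4
Op 2 fold_left: fold axis v@2; visible region now rows[0,2) x cols[0,2) = 2x2
Op 3 fold_down: fold axis h@1; visible region now rows[1,2) x cols[0,2) = 1x2
Op 4 cut(0, 0): punch at orig (1,0); cuts so far [(1, 0)]; region rows[1,2) x cols[0,2) = 1x2
Unfold 1 (reflect across h@1): 2 holes -> [(0, 0), (1, 0)]
Unfold 2 (reflect across v@2): 4 holes -> [(0, 0), (0, 3), (1, 0), (1, 3)]
Unfold 3 (reflect across h@2): 8 holes -> [(0, 0), (0, 3), (1, 0), (1, 3), (2, 0), (2, 3), (3, 0), (3, 3)]

Answer: O..O
O..O
O..O
O..O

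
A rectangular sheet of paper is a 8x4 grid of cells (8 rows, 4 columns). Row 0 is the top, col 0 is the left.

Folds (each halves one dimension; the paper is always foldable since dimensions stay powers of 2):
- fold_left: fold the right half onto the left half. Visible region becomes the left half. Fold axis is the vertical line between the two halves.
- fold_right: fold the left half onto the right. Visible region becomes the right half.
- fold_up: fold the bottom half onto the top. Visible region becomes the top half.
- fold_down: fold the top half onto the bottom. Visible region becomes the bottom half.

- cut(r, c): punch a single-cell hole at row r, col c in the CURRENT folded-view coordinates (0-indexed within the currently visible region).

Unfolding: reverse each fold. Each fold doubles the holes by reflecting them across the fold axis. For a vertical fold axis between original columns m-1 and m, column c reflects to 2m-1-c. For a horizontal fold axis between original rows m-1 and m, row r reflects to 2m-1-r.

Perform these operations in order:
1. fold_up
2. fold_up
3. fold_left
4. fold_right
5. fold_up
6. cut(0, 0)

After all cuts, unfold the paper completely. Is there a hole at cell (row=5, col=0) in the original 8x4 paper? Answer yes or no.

Op 1 fold_up: fold axis h@4; visible region now rows[0,4) x cols[0,4) = 4x4
Op 2 fold_up: fold axis h@2; visible region now rows[0,2) x cols[0,4) = 2x4
Op 3 fold_left: fold axis v@2; visible region now rows[0,2) x cols[0,2) = 2x2
Op 4 fold_right: fold axis v@1; visible region now rows[0,2) x cols[1,2) = 2x1
Op 5 fold_up: fold axis h@1; visible region now rows[0,1) x cols[1,2) = 1x1
Op 6 cut(0, 0): punch at orig (0,1); cuts so far [(0, 1)]; region rows[0,1) x cols[1,2) = 1x1
Unfold 1 (reflect across h@1): 2 holes -> [(0, 1), (1, 1)]
Unfold 2 (reflect across v@1): 4 holes -> [(0, 0), (0, 1), (1, 0), (1, 1)]
Unfold 3 (reflect across v@2): 8 holes -> [(0, 0), (0, 1), (0, 2), (0, 3), (1, 0), (1, 1), (1, 2), (1, 3)]
Unfold 4 (reflect across h@2): 16 holes -> [(0, 0), (0, 1), (0, 2), (0, 3), (1, 0), (1, 1), (1, 2), (1, 3), (2, 0), (2, 1), (2, 2), (2, 3), (3, 0), (3, 1), (3, 2), (3, 3)]
Unfold 5 (reflect across h@4): 32 holes -> [(0, 0), (0, 1), (0, 2), (0, 3), (1, 0), (1, 1), (1, 2), (1, 3), (2, 0), (2, 1), (2, 2), (2, 3), (3, 0), (3, 1), (3, 2), (3, 3), (4, 0), (4, 1), (4, 2), (4, 3), (5, 0), (5, 1), (5, 2), (5, 3), (6, 0), (6, 1), (6, 2), (6, 3), (7, 0), (7, 1), (7, 2), (7, 3)]
Holes: [(0, 0), (0, 1), (0, 2), (0, 3), (1, 0), (1, 1), (1, 2), (1, 3), (2, 0), (2, 1), (2, 2), (2, 3), (3, 0), (3, 1), (3, 2), (3, 3), (4, 0), (4, 1), (4, 2), (4, 3), (5, 0), (5, 1), (5, 2), (5, 3), (6, 0), (6, 1), (6, 2), (6, 3), (7, 0), (7, 1), (7, 2), (7, 3)]

Answer: yes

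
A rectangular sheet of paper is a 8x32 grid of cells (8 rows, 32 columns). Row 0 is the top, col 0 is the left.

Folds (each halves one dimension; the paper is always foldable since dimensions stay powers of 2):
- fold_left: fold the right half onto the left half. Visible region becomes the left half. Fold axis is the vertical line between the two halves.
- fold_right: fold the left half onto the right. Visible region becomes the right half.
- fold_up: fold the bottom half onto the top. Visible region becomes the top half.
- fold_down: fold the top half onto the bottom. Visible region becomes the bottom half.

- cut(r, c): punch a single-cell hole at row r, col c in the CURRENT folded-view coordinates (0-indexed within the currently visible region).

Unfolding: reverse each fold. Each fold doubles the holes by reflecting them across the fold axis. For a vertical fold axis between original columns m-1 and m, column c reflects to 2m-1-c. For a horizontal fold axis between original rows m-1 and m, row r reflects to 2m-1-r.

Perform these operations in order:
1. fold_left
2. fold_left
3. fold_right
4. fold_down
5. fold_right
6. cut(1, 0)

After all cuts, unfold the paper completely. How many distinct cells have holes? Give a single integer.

Answer: 32

Derivation:
Op 1 fold_left: fold axis v@16; visible region now rows[0,8) x cols[0,16) = 8x16
Op 2 fold_left: fold axis v@8; visible region now rows[0,8) x cols[0,8) = 8x8
Op 3 fold_right: fold axis v@4; visible region now rows[0,8) x cols[4,8) = 8x4
Op 4 fold_down: fold axis h@4; visible region now rows[4,8) x cols[4,8) = 4x4
Op 5 fold_right: fold axis v@6; visible region now rows[4,8) x cols[6,8) = 4x2
Op 6 cut(1, 0): punch at orig (5,6); cuts so far [(5, 6)]; region rows[4,8) x cols[6,8) = 4x2
Unfold 1 (reflect across v@6): 2 holes -> [(5, 5), (5, 6)]
Unfold 2 (reflect across h@4): 4 holes -> [(2, 5), (2, 6), (5, 5), (5, 6)]
Unfold 3 (reflect across v@4): 8 holes -> [(2, 1), (2, 2), (2, 5), (2, 6), (5, 1), (5, 2), (5, 5), (5, 6)]
Unfold 4 (reflect across v@8): 16 holes -> [(2, 1), (2, 2), (2, 5), (2, 6), (2, 9), (2, 10), (2, 13), (2, 14), (5, 1), (5, 2), (5, 5), (5, 6), (5, 9), (5, 10), (5, 13), (5, 14)]
Unfold 5 (reflect across v@16): 32 holes -> [(2, 1), (2, 2), (2, 5), (2, 6), (2, 9), (2, 10), (2, 13), (2, 14), (2, 17), (2, 18), (2, 21), (2, 22), (2, 25), (2, 26), (2, 29), (2, 30), (5, 1), (5, 2), (5, 5), (5, 6), (5, 9), (5, 10), (5, 13), (5, 14), (5, 17), (5, 18), (5, 21), (5, 22), (5, 25), (5, 26), (5, 29), (5, 30)]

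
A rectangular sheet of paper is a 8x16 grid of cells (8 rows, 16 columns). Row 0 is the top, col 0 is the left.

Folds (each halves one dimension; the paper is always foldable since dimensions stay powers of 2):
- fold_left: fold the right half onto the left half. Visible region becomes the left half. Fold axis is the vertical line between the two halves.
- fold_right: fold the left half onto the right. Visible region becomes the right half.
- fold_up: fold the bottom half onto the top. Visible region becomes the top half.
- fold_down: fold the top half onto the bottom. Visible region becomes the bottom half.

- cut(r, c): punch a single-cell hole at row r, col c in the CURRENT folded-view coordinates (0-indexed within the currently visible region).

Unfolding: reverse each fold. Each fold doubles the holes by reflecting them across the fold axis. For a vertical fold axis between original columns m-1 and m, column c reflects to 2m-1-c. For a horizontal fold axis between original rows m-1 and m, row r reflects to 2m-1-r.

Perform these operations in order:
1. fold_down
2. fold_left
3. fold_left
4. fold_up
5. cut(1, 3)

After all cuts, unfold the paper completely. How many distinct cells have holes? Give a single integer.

Op 1 fold_down: fold axis h@4; visible region now rows[4,8) x cols[0,16) = 4x16
Op 2 fold_left: fold axis v@8; visible region now rows[4,8) x cols[0,8) = 4x8
Op 3 fold_left: fold axis v@4; visible region now rows[4,8) x cols[0,4) = 4x4
Op 4 fold_up: fold axis h@6; visible region now rows[4,6) x cols[0,4) = 2x4
Op 5 cut(1, 3): punch at orig (5,3); cuts so far [(5, 3)]; region rows[4,6) x cols[0,4) = 2x4
Unfold 1 (reflect across h@6): 2 holes -> [(5, 3), (6, 3)]
Unfold 2 (reflect across v@4): 4 holes -> [(5, 3), (5, 4), (6, 3), (6, 4)]
Unfold 3 (reflect across v@8): 8 holes -> [(5, 3), (5, 4), (5, 11), (5, 12), (6, 3), (6, 4), (6, 11), (6, 12)]
Unfold 4 (reflect across h@4): 16 holes -> [(1, 3), (1, 4), (1, 11), (1, 12), (2, 3), (2, 4), (2, 11), (2, 12), (5, 3), (5, 4), (5, 11), (5, 12), (6, 3), (6, 4), (6, 11), (6, 12)]

Answer: 16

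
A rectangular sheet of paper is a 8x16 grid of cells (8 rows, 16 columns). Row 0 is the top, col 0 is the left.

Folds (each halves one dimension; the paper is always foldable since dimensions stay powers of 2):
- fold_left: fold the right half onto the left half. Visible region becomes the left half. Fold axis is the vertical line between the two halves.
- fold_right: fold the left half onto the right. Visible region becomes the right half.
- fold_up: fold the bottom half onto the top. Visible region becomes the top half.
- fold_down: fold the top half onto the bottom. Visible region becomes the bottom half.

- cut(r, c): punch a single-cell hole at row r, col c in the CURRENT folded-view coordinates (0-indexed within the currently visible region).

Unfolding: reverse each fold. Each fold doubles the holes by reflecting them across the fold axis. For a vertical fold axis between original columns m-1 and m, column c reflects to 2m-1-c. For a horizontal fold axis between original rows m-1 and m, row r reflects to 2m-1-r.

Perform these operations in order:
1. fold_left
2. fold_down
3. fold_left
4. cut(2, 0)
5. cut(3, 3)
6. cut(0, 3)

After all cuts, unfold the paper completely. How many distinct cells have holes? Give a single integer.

Answer: 24

Derivation:
Op 1 fold_left: fold axis v@8; visible region now rows[0,8) x cols[0,8) = 8x8
Op 2 fold_down: fold axis h@4; visible region now rows[4,8) x cols[0,8) = 4x8
Op 3 fold_left: fold axis v@4; visible region now rows[4,8) x cols[0,4) = 4x4
Op 4 cut(2, 0): punch at orig (6,0); cuts so far [(6, 0)]; region rows[4,8) x cols[0,4) = 4x4
Op 5 cut(3, 3): punch at orig (7,3); cuts so far [(6, 0), (7, 3)]; region rows[4,8) x cols[0,4) = 4x4
Op 6 cut(0, 3): punch at orig (4,3); cuts so far [(4, 3), (6, 0), (7, 3)]; region rows[4,8) x cols[0,4) = 4x4
Unfold 1 (reflect across v@4): 6 holes -> [(4, 3), (4, 4), (6, 0), (6, 7), (7, 3), (7, 4)]
Unfold 2 (reflect across h@4): 12 holes -> [(0, 3), (0, 4), (1, 0), (1, 7), (3, 3), (3, 4), (4, 3), (4, 4), (6, 0), (6, 7), (7, 3), (7, 4)]
Unfold 3 (reflect across v@8): 24 holes -> [(0, 3), (0, 4), (0, 11), (0, 12), (1, 0), (1, 7), (1, 8), (1, 15), (3, 3), (3, 4), (3, 11), (3, 12), (4, 3), (4, 4), (4, 11), (4, 12), (6, 0), (6, 7), (6, 8), (6, 15), (7, 3), (7, 4), (7, 11), (7, 12)]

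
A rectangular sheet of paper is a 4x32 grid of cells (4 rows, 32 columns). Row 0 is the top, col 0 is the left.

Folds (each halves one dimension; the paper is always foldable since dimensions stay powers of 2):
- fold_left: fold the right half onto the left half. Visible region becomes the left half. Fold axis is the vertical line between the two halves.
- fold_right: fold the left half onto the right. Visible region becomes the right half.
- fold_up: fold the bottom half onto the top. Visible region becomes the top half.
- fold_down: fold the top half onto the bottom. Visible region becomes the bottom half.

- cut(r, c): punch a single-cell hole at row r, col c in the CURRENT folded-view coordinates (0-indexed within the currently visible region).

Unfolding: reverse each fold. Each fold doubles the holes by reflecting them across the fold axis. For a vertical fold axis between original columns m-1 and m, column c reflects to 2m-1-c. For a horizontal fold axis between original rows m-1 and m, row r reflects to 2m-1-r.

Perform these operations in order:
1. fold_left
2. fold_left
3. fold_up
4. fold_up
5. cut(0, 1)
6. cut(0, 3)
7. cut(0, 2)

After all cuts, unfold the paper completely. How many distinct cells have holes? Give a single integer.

Op 1 fold_left: fold axis v@16; visible region now rows[0,4) x cols[0,16) = 4x16
Op 2 fold_left: fold axis v@8; visible region now rows[0,4) x cols[0,8) = 4x8
Op 3 fold_up: fold axis h@2; visible region now rows[0,2) x cols[0,8) = 2x8
Op 4 fold_up: fold axis h@1; visible region now rows[0,1) x cols[0,8) = 1x8
Op 5 cut(0, 1): punch at orig (0,1); cuts so far [(0, 1)]; region rows[0,1) x cols[0,8) = 1x8
Op 6 cut(0, 3): punch at orig (0,3); cuts so far [(0, 1), (0, 3)]; region rows[0,1) x cols[0,8) = 1x8
Op 7 cut(0, 2): punch at orig (0,2); cuts so far [(0, 1), (0, 2), (0, 3)]; region rows[0,1) x cols[0,8) = 1x8
Unfold 1 (reflect across h@1): 6 holes -> [(0, 1), (0, 2), (0, 3), (1, 1), (1, 2), (1, 3)]
Unfold 2 (reflect across h@2): 12 holes -> [(0, 1), (0, 2), (0, 3), (1, 1), (1, 2), (1, 3), (2, 1), (2, 2), (2, 3), (3, 1), (3, 2), (3, 3)]
Unfold 3 (reflect across v@8): 24 holes -> [(0, 1), (0, 2), (0, 3), (0, 12), (0, 13), (0, 14), (1, 1), (1, 2), (1, 3), (1, 12), (1, 13), (1, 14), (2, 1), (2, 2), (2, 3), (2, 12), (2, 13), (2, 14), (3, 1), (3, 2), (3, 3), (3, 12), (3, 13), (3, 14)]
Unfold 4 (reflect across v@16): 48 holes -> [(0, 1), (0, 2), (0, 3), (0, 12), (0, 13), (0, 14), (0, 17), (0, 18), (0, 19), (0, 28), (0, 29), (0, 30), (1, 1), (1, 2), (1, 3), (1, 12), (1, 13), (1, 14), (1, 17), (1, 18), (1, 19), (1, 28), (1, 29), (1, 30), (2, 1), (2, 2), (2, 3), (2, 12), (2, 13), (2, 14), (2, 17), (2, 18), (2, 19), (2, 28), (2, 29), (2, 30), (3, 1), (3, 2), (3, 3), (3, 12), (3, 13), (3, 14), (3, 17), (3, 18), (3, 19), (3, 28), (3, 29), (3, 30)]

Answer: 48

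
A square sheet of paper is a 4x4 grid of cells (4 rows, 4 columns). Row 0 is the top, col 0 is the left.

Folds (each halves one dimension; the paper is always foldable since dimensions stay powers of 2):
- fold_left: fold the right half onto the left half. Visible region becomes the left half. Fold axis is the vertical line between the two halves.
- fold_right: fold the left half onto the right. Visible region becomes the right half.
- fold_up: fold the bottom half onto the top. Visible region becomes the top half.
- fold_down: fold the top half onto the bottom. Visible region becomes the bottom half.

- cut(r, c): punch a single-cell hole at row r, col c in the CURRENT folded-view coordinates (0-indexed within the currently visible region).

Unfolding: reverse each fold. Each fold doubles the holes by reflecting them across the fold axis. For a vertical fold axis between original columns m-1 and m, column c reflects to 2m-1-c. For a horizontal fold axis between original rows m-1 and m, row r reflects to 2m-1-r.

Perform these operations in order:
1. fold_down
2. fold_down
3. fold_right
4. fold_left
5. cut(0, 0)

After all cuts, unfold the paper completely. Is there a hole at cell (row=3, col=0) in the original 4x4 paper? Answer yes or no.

Op 1 fold_down: fold axis h@2; visible region now rows[2,4) x cols[0,4) = 2x4
Op 2 fold_down: fold axis h@3; visible region now rows[3,4) x cols[0,4) = 1x4
Op 3 fold_right: fold axis v@2; visible region now rows[3,4) x cols[2,4) = 1x2
Op 4 fold_left: fold axis v@3; visible region now rows[3,4) x cols[2,3) = 1x1
Op 5 cut(0, 0): punch at orig (3,2); cuts so far [(3, 2)]; region rows[3,4) x cols[2,3) = 1x1
Unfold 1 (reflect across v@3): 2 holes -> [(3, 2), (3, 3)]
Unfold 2 (reflect across v@2): 4 holes -> [(3, 0), (3, 1), (3, 2), (3, 3)]
Unfold 3 (reflect across h@3): 8 holes -> [(2, 0), (2, 1), (2, 2), (2, 3), (3, 0), (3, 1), (3, 2), (3, 3)]
Unfold 4 (reflect across h@2): 16 holes -> [(0, 0), (0, 1), (0, 2), (0, 3), (1, 0), (1, 1), (1, 2), (1, 3), (2, 0), (2, 1), (2, 2), (2, 3), (3, 0), (3, 1), (3, 2), (3, 3)]
Holes: [(0, 0), (0, 1), (0, 2), (0, 3), (1, 0), (1, 1), (1, 2), (1, 3), (2, 0), (2, 1), (2, 2), (2, 3), (3, 0), (3, 1), (3, 2), (3, 3)]

Answer: yes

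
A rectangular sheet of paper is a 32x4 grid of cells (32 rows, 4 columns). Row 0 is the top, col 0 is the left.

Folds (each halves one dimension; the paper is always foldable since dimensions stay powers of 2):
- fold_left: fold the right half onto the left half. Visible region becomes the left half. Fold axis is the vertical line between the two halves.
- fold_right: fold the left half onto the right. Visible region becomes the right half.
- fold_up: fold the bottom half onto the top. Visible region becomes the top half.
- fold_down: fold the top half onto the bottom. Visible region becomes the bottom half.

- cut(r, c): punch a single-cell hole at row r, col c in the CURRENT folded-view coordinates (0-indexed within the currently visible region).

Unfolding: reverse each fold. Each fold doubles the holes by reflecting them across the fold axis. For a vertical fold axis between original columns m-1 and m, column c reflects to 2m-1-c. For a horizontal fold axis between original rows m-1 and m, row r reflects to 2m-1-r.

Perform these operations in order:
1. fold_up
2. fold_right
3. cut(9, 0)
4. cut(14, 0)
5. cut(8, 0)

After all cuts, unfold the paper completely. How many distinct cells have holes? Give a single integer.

Answer: 12

Derivation:
Op 1 fold_up: fold axis h@16; visible region now rows[0,16) x cols[0,4) = 16x4
Op 2 fold_right: fold axis v@2; visible region now rows[0,16) x cols[2,4) = 16x2
Op 3 cut(9, 0): punch at orig (9,2); cuts so far [(9, 2)]; region rows[0,16) x cols[2,4) = 16x2
Op 4 cut(14, 0): punch at orig (14,2); cuts so far [(9, 2), (14, 2)]; region rows[0,16) x cols[2,4) = 16x2
Op 5 cut(8, 0): punch at orig (8,2); cuts so far [(8, 2), (9, 2), (14, 2)]; region rows[0,16) x cols[2,4) = 16x2
Unfold 1 (reflect across v@2): 6 holes -> [(8, 1), (8, 2), (9, 1), (9, 2), (14, 1), (14, 2)]
Unfold 2 (reflect across h@16): 12 holes -> [(8, 1), (8, 2), (9, 1), (9, 2), (14, 1), (14, 2), (17, 1), (17, 2), (22, 1), (22, 2), (23, 1), (23, 2)]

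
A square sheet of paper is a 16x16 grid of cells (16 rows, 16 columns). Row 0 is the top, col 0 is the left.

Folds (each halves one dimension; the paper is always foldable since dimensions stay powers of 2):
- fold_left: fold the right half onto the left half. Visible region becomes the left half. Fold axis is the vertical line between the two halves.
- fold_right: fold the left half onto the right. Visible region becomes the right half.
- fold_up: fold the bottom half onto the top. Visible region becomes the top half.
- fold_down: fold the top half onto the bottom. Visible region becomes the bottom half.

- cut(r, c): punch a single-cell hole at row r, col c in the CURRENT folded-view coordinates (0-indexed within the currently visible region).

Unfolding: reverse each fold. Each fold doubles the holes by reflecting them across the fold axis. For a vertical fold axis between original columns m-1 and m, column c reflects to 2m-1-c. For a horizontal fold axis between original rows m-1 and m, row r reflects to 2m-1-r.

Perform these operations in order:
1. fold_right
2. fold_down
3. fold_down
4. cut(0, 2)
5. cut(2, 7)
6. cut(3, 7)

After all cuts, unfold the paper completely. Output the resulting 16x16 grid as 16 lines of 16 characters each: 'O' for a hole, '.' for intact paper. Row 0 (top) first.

Op 1 fold_right: fold axis v@8; visible region now rows[0,16) x cols[8,16) = 16x8
Op 2 fold_down: fold axis h@8; visible region now rows[8,16) x cols[8,16) = 8x8
Op 3 fold_down: fold axis h@12; visible region now rows[12,16) x cols[8,16) = 4x8
Op 4 cut(0, 2): punch at orig (12,10); cuts so far [(12, 10)]; region rows[12,16) x cols[8,16) = 4x8
Op 5 cut(2, 7): punch at orig (14,15); cuts so far [(12, 10), (14, 15)]; region rows[12,16) x cols[8,16) = 4x8
Op 6 cut(3, 7): punch at orig (15,15); cuts so far [(12, 10), (14, 15), (15, 15)]; region rows[12,16) x cols[8,16) = 4x8
Unfold 1 (reflect across h@12): 6 holes -> [(8, 15), (9, 15), (11, 10), (12, 10), (14, 15), (15, 15)]
Unfold 2 (reflect across h@8): 12 holes -> [(0, 15), (1, 15), (3, 10), (4, 10), (6, 15), (7, 15), (8, 15), (9, 15), (11, 10), (12, 10), (14, 15), (15, 15)]
Unfold 3 (reflect across v@8): 24 holes -> [(0, 0), (0, 15), (1, 0), (1, 15), (3, 5), (3, 10), (4, 5), (4, 10), (6, 0), (6, 15), (7, 0), (7, 15), (8, 0), (8, 15), (9, 0), (9, 15), (11, 5), (11, 10), (12, 5), (12, 10), (14, 0), (14, 15), (15, 0), (15, 15)]

Answer: O..............O
O..............O
................
.....O....O.....
.....O....O.....
................
O..............O
O..............O
O..............O
O..............O
................
.....O....O.....
.....O....O.....
................
O..............O
O..............O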